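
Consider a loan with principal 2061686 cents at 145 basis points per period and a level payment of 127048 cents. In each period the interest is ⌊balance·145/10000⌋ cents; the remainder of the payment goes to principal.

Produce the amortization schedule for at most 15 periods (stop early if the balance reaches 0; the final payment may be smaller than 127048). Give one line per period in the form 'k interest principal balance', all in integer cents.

1 29894 97154 1964532
2 28485 98563 1865969
3 27056 99992 1765977
4 25606 101442 1664535
5 24135 102913 1561622
6 22643 104405 1457217
7 21129 105919 1351298
8 19593 107455 1243843
9 18035 109013 1134830
10 16455 110593 1024237
11 14851 112197 912040
12 13224 113824 798216
13 11574 115474 682742
14 9899 117149 565593
15 8201 118847 446746

1. interest=⌊2061686·145/10000⌋=29894; principal=127048-29894=97154; balance=2061686-97154=1964532
2. interest=⌊1964532·145/10000⌋=28485; principal=127048-28485=98563; balance=1964532-98563=1865969
3. interest=⌊1865969·145/10000⌋=27056; principal=127048-27056=99992; balance=1865969-99992=1765977
4. interest=⌊1765977·145/10000⌋=25606; principal=127048-25606=101442; balance=1765977-101442=1664535
5. interest=⌊1664535·145/10000⌋=24135; principal=127048-24135=102913; balance=1664535-102913=1561622
6. interest=⌊1561622·145/10000⌋=22643; principal=127048-22643=104405; balance=1561622-104405=1457217
7. interest=⌊1457217·145/10000⌋=21129; principal=127048-21129=105919; balance=1457217-105919=1351298
8. interest=⌊1351298·145/10000⌋=19593; principal=127048-19593=107455; balance=1351298-107455=1243843
9. interest=⌊1243843·145/10000⌋=18035; principal=127048-18035=109013; balance=1243843-109013=1134830
10. interest=⌊1134830·145/10000⌋=16455; principal=127048-16455=110593; balance=1134830-110593=1024237
11. interest=⌊1024237·145/10000⌋=14851; principal=127048-14851=112197; balance=1024237-112197=912040
12. interest=⌊912040·145/10000⌋=13224; principal=127048-13224=113824; balance=912040-113824=798216
13. interest=⌊798216·145/10000⌋=11574; principal=127048-11574=115474; balance=798216-115474=682742
14. interest=⌊682742·145/10000⌋=9899; principal=127048-9899=117149; balance=682742-117149=565593
15. interest=⌊565593·145/10000⌋=8201; principal=127048-8201=118847; balance=565593-118847=446746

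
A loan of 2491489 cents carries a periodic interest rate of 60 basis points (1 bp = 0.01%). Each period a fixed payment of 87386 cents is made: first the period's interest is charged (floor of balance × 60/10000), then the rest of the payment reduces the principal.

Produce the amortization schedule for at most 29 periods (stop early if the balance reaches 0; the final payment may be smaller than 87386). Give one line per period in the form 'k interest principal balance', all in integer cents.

1 14948 72438 2419051
2 14514 72872 2346179
3 14077 73309 2272870
4 13637 73749 2199121
5 13194 74192 2124929
6 12749 74637 2050292
7 12301 75085 1975207
8 11851 75535 1899672
9 11398 75988 1823684
10 10942 76444 1747240
11 10483 76903 1670337
12 10022 77364 1592973
13 9557 77829 1515144
14 9090 78296 1436848
15 8621 78765 1358083
16 8148 79238 1278845
17 7673 79713 1199132
18 7194 80192 1118940
19 6713 80673 1038267
20 6229 81157 957110
21 5742 81644 875466
22 5252 82134 793332
23 4759 82627 710705
24 4264 83122 627583
25 3765 83621 543962
26 3263 84123 459839
27 2759 84627 375212
28 2251 85135 290077
29 1740 85646 204431

1. interest=⌊2491489·60/10000⌋=14948; principal=87386-14948=72438; balance=2491489-72438=2419051
2. interest=⌊2419051·60/10000⌋=14514; principal=87386-14514=72872; balance=2419051-72872=2346179
3. interest=⌊2346179·60/10000⌋=14077; principal=87386-14077=73309; balance=2346179-73309=2272870
4. interest=⌊2272870·60/10000⌋=13637; principal=87386-13637=73749; balance=2272870-73749=2199121
5. interest=⌊2199121·60/10000⌋=13194; principal=87386-13194=74192; balance=2199121-74192=2124929
6. interest=⌊2124929·60/10000⌋=12749; principal=87386-12749=74637; balance=2124929-74637=2050292
7. interest=⌊2050292·60/10000⌋=12301; principal=87386-12301=75085; balance=2050292-75085=1975207
8. interest=⌊1975207·60/10000⌋=11851; principal=87386-11851=75535; balance=1975207-75535=1899672
9. interest=⌊1899672·60/10000⌋=11398; principal=87386-11398=75988; balance=1899672-75988=1823684
10. interest=⌊1823684·60/10000⌋=10942; principal=87386-10942=76444; balance=1823684-76444=1747240
11. interest=⌊1747240·60/10000⌋=10483; principal=87386-10483=76903; balance=1747240-76903=1670337
12. interest=⌊1670337·60/10000⌋=10022; principal=87386-10022=77364; balance=1670337-77364=1592973
13. interest=⌊1592973·60/10000⌋=9557; principal=87386-9557=77829; balance=1592973-77829=1515144
14. interest=⌊1515144·60/10000⌋=9090; principal=87386-9090=78296; balance=1515144-78296=1436848
15. interest=⌊1436848·60/10000⌋=8621; principal=87386-8621=78765; balance=1436848-78765=1358083
16. interest=⌊1358083·60/10000⌋=8148; principal=87386-8148=79238; balance=1358083-79238=1278845
17. interest=⌊1278845·60/10000⌋=7673; principal=87386-7673=79713; balance=1278845-79713=1199132
18. interest=⌊1199132·60/10000⌋=7194; principal=87386-7194=80192; balance=1199132-80192=1118940
19. interest=⌊1118940·60/10000⌋=6713; principal=87386-6713=80673; balance=1118940-80673=1038267
20. interest=⌊1038267·60/10000⌋=6229; principal=87386-6229=81157; balance=1038267-81157=957110
21. interest=⌊957110·60/10000⌋=5742; principal=87386-5742=81644; balance=957110-81644=875466
22. interest=⌊875466·60/10000⌋=5252; principal=87386-5252=82134; balance=875466-82134=793332
23. interest=⌊793332·60/10000⌋=4759; principal=87386-4759=82627; balance=793332-82627=710705
24. interest=⌊710705·60/10000⌋=4264; principal=87386-4264=83122; balance=710705-83122=627583
25. interest=⌊627583·60/10000⌋=3765; principal=87386-3765=83621; balance=627583-83621=543962
26. interest=⌊543962·60/10000⌋=3263; principal=87386-3263=84123; balance=543962-84123=459839
27. interest=⌊459839·60/10000⌋=2759; principal=87386-2759=84627; balance=459839-84627=375212
28. interest=⌊375212·60/10000⌋=2251; principal=87386-2251=85135; balance=375212-85135=290077
29. interest=⌊290077·60/10000⌋=1740; principal=87386-1740=85646; balance=290077-85646=204431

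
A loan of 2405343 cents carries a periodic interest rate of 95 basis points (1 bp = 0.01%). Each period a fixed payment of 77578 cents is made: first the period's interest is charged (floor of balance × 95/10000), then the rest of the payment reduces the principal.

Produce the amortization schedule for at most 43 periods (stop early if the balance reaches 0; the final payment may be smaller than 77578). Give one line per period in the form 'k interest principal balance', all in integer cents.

1 22850 54728 2350615
2 22330 55248 2295367
3 21805 55773 2239594
4 21276 56302 2183292
5 20741 56837 2126455
6 20201 57377 2069078
7 19656 57922 2011156
8 19105 58473 1952683
9 18550 59028 1893655
10 17989 59589 1834066
11 17423 60155 1773911
12 16852 60726 1713185
13 16275 61303 1651882
14 15692 61886 1589996
15 15104 62474 1527522
16 14511 63067 1464455
17 13912 63666 1400789
18 13307 64271 1336518
19 12696 64882 1271636
20 12080 65498 1206138
21 11458 66120 1140018
22 10830 66748 1073270
23 10196 67382 1005888
24 9555 68023 937865
25 8909 68669 869196
26 8257 69321 799875
27 7598 69980 729895
28 6934 70644 659251
29 6262 71316 587935
30 5585 71993 515942
31 4901 72677 443265
32 4211 73367 369898
33 3514 74064 295834
34 2810 74768 221066
35 2100 75478 145588
36 1383 76195 69393
37 659 69393 0

1. interest=⌊2405343·95/10000⌋=22850; principal=77578-22850=54728; balance=2405343-54728=2350615
2. interest=⌊2350615·95/10000⌋=22330; principal=77578-22330=55248; balance=2350615-55248=2295367
3. interest=⌊2295367·95/10000⌋=21805; principal=77578-21805=55773; balance=2295367-55773=2239594
4. interest=⌊2239594·95/10000⌋=21276; principal=77578-21276=56302; balance=2239594-56302=2183292
5. interest=⌊2183292·95/10000⌋=20741; principal=77578-20741=56837; balance=2183292-56837=2126455
6. interest=⌊2126455·95/10000⌋=20201; principal=77578-20201=57377; balance=2126455-57377=2069078
7. interest=⌊2069078·95/10000⌋=19656; principal=77578-19656=57922; balance=2069078-57922=2011156
8. interest=⌊2011156·95/10000⌋=19105; principal=77578-19105=58473; balance=2011156-58473=1952683
9. interest=⌊1952683·95/10000⌋=18550; principal=77578-18550=59028; balance=1952683-59028=1893655
10. interest=⌊1893655·95/10000⌋=17989; principal=77578-17989=59589; balance=1893655-59589=1834066
11. interest=⌊1834066·95/10000⌋=17423; principal=77578-17423=60155; balance=1834066-60155=1773911
12. interest=⌊1773911·95/10000⌋=16852; principal=77578-16852=60726; balance=1773911-60726=1713185
13. interest=⌊1713185·95/10000⌋=16275; principal=77578-16275=61303; balance=1713185-61303=1651882
14. interest=⌊1651882·95/10000⌋=15692; principal=77578-15692=61886; balance=1651882-61886=1589996
15. interest=⌊1589996·95/10000⌋=15104; principal=77578-15104=62474; balance=1589996-62474=1527522
16. interest=⌊1527522·95/10000⌋=14511; principal=77578-14511=63067; balance=1527522-63067=1464455
17. interest=⌊1464455·95/10000⌋=13912; principal=77578-13912=63666; balance=1464455-63666=1400789
18. interest=⌊1400789·95/10000⌋=13307; principal=77578-13307=64271; balance=1400789-64271=1336518
19. interest=⌊1336518·95/10000⌋=12696; principal=77578-12696=64882; balance=1336518-64882=1271636
20. interest=⌊1271636·95/10000⌋=12080; principal=77578-12080=65498; balance=1271636-65498=1206138
21. interest=⌊1206138·95/10000⌋=11458; principal=77578-11458=66120; balance=1206138-66120=1140018
22. interest=⌊1140018·95/10000⌋=10830; principal=77578-10830=66748; balance=1140018-66748=1073270
23. interest=⌊1073270·95/10000⌋=10196; principal=77578-10196=67382; balance=1073270-67382=1005888
24. interest=⌊1005888·95/10000⌋=9555; principal=77578-9555=68023; balance=1005888-68023=937865
25. interest=⌊937865·95/10000⌋=8909; principal=77578-8909=68669; balance=937865-68669=869196
26. interest=⌊869196·95/10000⌋=8257; principal=77578-8257=69321; balance=869196-69321=799875
27. interest=⌊799875·95/10000⌋=7598; principal=77578-7598=69980; balance=799875-69980=729895
28. interest=⌊729895·95/10000⌋=6934; principal=77578-6934=70644; balance=729895-70644=659251
29. interest=⌊659251·95/10000⌋=6262; principal=77578-6262=71316; balance=659251-71316=587935
30. interest=⌊587935·95/10000⌋=5585; principal=77578-5585=71993; balance=587935-71993=515942
31. interest=⌊515942·95/10000⌋=4901; principal=77578-4901=72677; balance=515942-72677=443265
32. interest=⌊443265·95/10000⌋=4211; principal=77578-4211=73367; balance=443265-73367=369898
33. interest=⌊369898·95/10000⌋=3514; principal=77578-3514=74064; balance=369898-74064=295834
34. interest=⌊295834·95/10000⌋=2810; principal=77578-2810=74768; balance=295834-74768=221066
35. interest=⌊221066·95/10000⌋=2100; principal=77578-2100=75478; balance=221066-75478=145588
36. interest=⌊145588·95/10000⌋=1383; principal=77578-1383=76195; balance=145588-76195=69393
37. interest=⌊69393·95/10000⌋=659; principal=min(77578-659,69393)=69393; balance=69393-69393=0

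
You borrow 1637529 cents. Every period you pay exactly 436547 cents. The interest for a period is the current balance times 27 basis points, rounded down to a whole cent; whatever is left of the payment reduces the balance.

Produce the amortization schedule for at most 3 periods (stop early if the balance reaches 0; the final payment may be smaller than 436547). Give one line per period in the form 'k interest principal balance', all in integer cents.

1. interest=⌊1637529·27/10000⌋=4421; principal=436547-4421=432126; balance=1637529-432126=1205403
2. interest=⌊1205403·27/10000⌋=3254; principal=436547-3254=433293; balance=1205403-433293=772110
3. interest=⌊772110·27/10000⌋=2084; principal=436547-2084=434463; balance=772110-434463=337647

1 4421 432126 1205403
2 3254 433293 772110
3 2084 434463 337647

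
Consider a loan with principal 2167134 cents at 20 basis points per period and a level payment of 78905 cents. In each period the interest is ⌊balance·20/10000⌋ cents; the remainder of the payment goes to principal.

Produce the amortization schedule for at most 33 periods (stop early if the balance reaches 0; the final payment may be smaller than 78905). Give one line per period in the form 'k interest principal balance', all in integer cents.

1. interest=⌊2167134·20/10000⌋=4334; principal=78905-4334=74571; balance=2167134-74571=2092563
2. interest=⌊2092563·20/10000⌋=4185; principal=78905-4185=74720; balance=2092563-74720=2017843
3. interest=⌊2017843·20/10000⌋=4035; principal=78905-4035=74870; balance=2017843-74870=1942973
4. interest=⌊1942973·20/10000⌋=3885; principal=78905-3885=75020; balance=1942973-75020=1867953
5. interest=⌊1867953·20/10000⌋=3735; principal=78905-3735=75170; balance=1867953-75170=1792783
6. interest=⌊1792783·20/10000⌋=3585; principal=78905-3585=75320; balance=1792783-75320=1717463
7. interest=⌊1717463·20/10000⌋=3434; principal=78905-3434=75471; balance=1717463-75471=1641992
8. interest=⌊1641992·20/10000⌋=3283; principal=78905-3283=75622; balance=1641992-75622=1566370
9. interest=⌊1566370·20/10000⌋=3132; principal=78905-3132=75773; balance=1566370-75773=1490597
10. interest=⌊1490597·20/10000⌋=2981; principal=78905-2981=75924; balance=1490597-75924=1414673
11. interest=⌊1414673·20/10000⌋=2829; principal=78905-2829=76076; balance=1414673-76076=1338597
12. interest=⌊1338597·20/10000⌋=2677; principal=78905-2677=76228; balance=1338597-76228=1262369
13. interest=⌊1262369·20/10000⌋=2524; principal=78905-2524=76381; balance=1262369-76381=1185988
14. interest=⌊1185988·20/10000⌋=2371; principal=78905-2371=76534; balance=1185988-76534=1109454
15. interest=⌊1109454·20/10000⌋=2218; principal=78905-2218=76687; balance=1109454-76687=1032767
16. interest=⌊1032767·20/10000⌋=2065; principal=78905-2065=76840; balance=1032767-76840=955927
17. interest=⌊955927·20/10000⌋=1911; principal=78905-1911=76994; balance=955927-76994=878933
18. interest=⌊878933·20/10000⌋=1757; principal=78905-1757=77148; balance=878933-77148=801785
19. interest=⌊801785·20/10000⌋=1603; principal=78905-1603=77302; balance=801785-77302=724483
20. interest=⌊724483·20/10000⌋=1448; principal=78905-1448=77457; balance=724483-77457=647026
21. interest=⌊647026·20/10000⌋=1294; principal=78905-1294=77611; balance=647026-77611=569415
22. interest=⌊569415·20/10000⌋=1138; principal=78905-1138=77767; balance=569415-77767=491648
23. interest=⌊491648·20/10000⌋=983; principal=78905-983=77922; balance=491648-77922=413726
24. interest=⌊413726·20/10000⌋=827; principal=78905-827=78078; balance=413726-78078=335648
25. interest=⌊335648·20/10000⌋=671; principal=78905-671=78234; balance=335648-78234=257414
26. interest=⌊257414·20/10000⌋=514; principal=78905-514=78391; balance=257414-78391=179023
27. interest=⌊179023·20/10000⌋=358; principal=78905-358=78547; balance=179023-78547=100476
28. interest=⌊100476·20/10000⌋=200; principal=78905-200=78705; balance=100476-78705=21771
29. interest=⌊21771·20/10000⌋=43; principal=min(78905-43,21771)=21771; balance=21771-21771=0

1 4334 74571 2092563
2 4185 74720 2017843
3 4035 74870 1942973
4 3885 75020 1867953
5 3735 75170 1792783
6 3585 75320 1717463
7 3434 75471 1641992
8 3283 75622 1566370
9 3132 75773 1490597
10 2981 75924 1414673
11 2829 76076 1338597
12 2677 76228 1262369
13 2524 76381 1185988
14 2371 76534 1109454
15 2218 76687 1032767
16 2065 76840 955927
17 1911 76994 878933
18 1757 77148 801785
19 1603 77302 724483
20 1448 77457 647026
21 1294 77611 569415
22 1138 77767 491648
23 983 77922 413726
24 827 78078 335648
25 671 78234 257414
26 514 78391 179023
27 358 78547 100476
28 200 78705 21771
29 43 21771 0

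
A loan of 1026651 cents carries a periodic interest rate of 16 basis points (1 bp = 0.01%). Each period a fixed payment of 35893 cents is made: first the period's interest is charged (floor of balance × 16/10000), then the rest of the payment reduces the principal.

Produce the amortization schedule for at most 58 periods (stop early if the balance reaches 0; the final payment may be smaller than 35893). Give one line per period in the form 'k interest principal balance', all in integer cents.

1 1642 34251 992400
2 1587 34306 958094
3 1532 34361 923733
4 1477 34416 889317
5 1422 34471 854846
6 1367 34526 820320
7 1312 34581 785739
8 1257 34636 751103
9 1201 34692 716411
10 1146 34747 681664
11 1090 34803 646861
12 1034 34859 612002
13 979 34914 577088
14 923 34970 542118
15 867 35026 507092
16 811 35082 472010
17 755 35138 436872
18 698 35195 401677
19 642 35251 366426
20 586 35307 331119
21 529 35364 295755
22 473 35420 260335
23 416 35477 224858
24 359 35534 189324
25 302 35591 153733
26 245 35648 118085
27 188 35705 82380
28 131 35762 46618
29 74 35819 10799
30 17 10799 0

1. interest=⌊1026651·16/10000⌋=1642; principal=35893-1642=34251; balance=1026651-34251=992400
2. interest=⌊992400·16/10000⌋=1587; principal=35893-1587=34306; balance=992400-34306=958094
3. interest=⌊958094·16/10000⌋=1532; principal=35893-1532=34361; balance=958094-34361=923733
4. interest=⌊923733·16/10000⌋=1477; principal=35893-1477=34416; balance=923733-34416=889317
5. interest=⌊889317·16/10000⌋=1422; principal=35893-1422=34471; balance=889317-34471=854846
6. interest=⌊854846·16/10000⌋=1367; principal=35893-1367=34526; balance=854846-34526=820320
7. interest=⌊820320·16/10000⌋=1312; principal=35893-1312=34581; balance=820320-34581=785739
8. interest=⌊785739·16/10000⌋=1257; principal=35893-1257=34636; balance=785739-34636=751103
9. interest=⌊751103·16/10000⌋=1201; principal=35893-1201=34692; balance=751103-34692=716411
10. interest=⌊716411·16/10000⌋=1146; principal=35893-1146=34747; balance=716411-34747=681664
11. interest=⌊681664·16/10000⌋=1090; principal=35893-1090=34803; balance=681664-34803=646861
12. interest=⌊646861·16/10000⌋=1034; principal=35893-1034=34859; balance=646861-34859=612002
13. interest=⌊612002·16/10000⌋=979; principal=35893-979=34914; balance=612002-34914=577088
14. interest=⌊577088·16/10000⌋=923; principal=35893-923=34970; balance=577088-34970=542118
15. interest=⌊542118·16/10000⌋=867; principal=35893-867=35026; balance=542118-35026=507092
16. interest=⌊507092·16/10000⌋=811; principal=35893-811=35082; balance=507092-35082=472010
17. interest=⌊472010·16/10000⌋=755; principal=35893-755=35138; balance=472010-35138=436872
18. interest=⌊436872·16/10000⌋=698; principal=35893-698=35195; balance=436872-35195=401677
19. interest=⌊401677·16/10000⌋=642; principal=35893-642=35251; balance=401677-35251=366426
20. interest=⌊366426·16/10000⌋=586; principal=35893-586=35307; balance=366426-35307=331119
21. interest=⌊331119·16/10000⌋=529; principal=35893-529=35364; balance=331119-35364=295755
22. interest=⌊295755·16/10000⌋=473; principal=35893-473=35420; balance=295755-35420=260335
23. interest=⌊260335·16/10000⌋=416; principal=35893-416=35477; balance=260335-35477=224858
24. interest=⌊224858·16/10000⌋=359; principal=35893-359=35534; balance=224858-35534=189324
25. interest=⌊189324·16/10000⌋=302; principal=35893-302=35591; balance=189324-35591=153733
26. interest=⌊153733·16/10000⌋=245; principal=35893-245=35648; balance=153733-35648=118085
27. interest=⌊118085·16/10000⌋=188; principal=35893-188=35705; balance=118085-35705=82380
28. interest=⌊82380·16/10000⌋=131; principal=35893-131=35762; balance=82380-35762=46618
29. interest=⌊46618·16/10000⌋=74; principal=35893-74=35819; balance=46618-35819=10799
30. interest=⌊10799·16/10000⌋=17; principal=min(35893-17,10799)=10799; balance=10799-10799=0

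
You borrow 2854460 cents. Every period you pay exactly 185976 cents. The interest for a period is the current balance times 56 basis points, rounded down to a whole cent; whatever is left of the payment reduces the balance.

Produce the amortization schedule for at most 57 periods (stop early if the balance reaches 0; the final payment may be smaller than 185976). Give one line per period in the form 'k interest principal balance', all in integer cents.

1. interest=⌊2854460·56/10000⌋=15984; principal=185976-15984=169992; balance=2854460-169992=2684468
2. interest=⌊2684468·56/10000⌋=15033; principal=185976-15033=170943; balance=2684468-170943=2513525
3. interest=⌊2513525·56/10000⌋=14075; principal=185976-14075=171901; balance=2513525-171901=2341624
4. interest=⌊2341624·56/10000⌋=13113; principal=185976-13113=172863; balance=2341624-172863=2168761
5. interest=⌊2168761·56/10000⌋=12145; principal=185976-12145=173831; balance=2168761-173831=1994930
6. interest=⌊1994930·56/10000⌋=11171; principal=185976-11171=174805; balance=1994930-174805=1820125
7. interest=⌊1820125·56/10000⌋=10192; principal=185976-10192=175784; balance=1820125-175784=1644341
8. interest=⌊1644341·56/10000⌋=9208; principal=185976-9208=176768; balance=1644341-176768=1467573
9. interest=⌊1467573·56/10000⌋=8218; principal=185976-8218=177758; balance=1467573-177758=1289815
10. interest=⌊1289815·56/10000⌋=7222; principal=185976-7222=178754; balance=1289815-178754=1111061
11. interest=⌊1111061·56/10000⌋=6221; principal=185976-6221=179755; balance=1111061-179755=931306
12. interest=⌊931306·56/10000⌋=5215; principal=185976-5215=180761; balance=931306-180761=750545
13. interest=⌊750545·56/10000⌋=4203; principal=185976-4203=181773; balance=750545-181773=568772
14. interest=⌊568772·56/10000⌋=3185; principal=185976-3185=182791; balance=568772-182791=385981
15. interest=⌊385981·56/10000⌋=2161; principal=185976-2161=183815; balance=385981-183815=202166
16. interest=⌊202166·56/10000⌋=1132; principal=185976-1132=184844; balance=202166-184844=17322
17. interest=⌊17322·56/10000⌋=97; principal=min(185976-97,17322)=17322; balance=17322-17322=0

1 15984 169992 2684468
2 15033 170943 2513525
3 14075 171901 2341624
4 13113 172863 2168761
5 12145 173831 1994930
6 11171 174805 1820125
7 10192 175784 1644341
8 9208 176768 1467573
9 8218 177758 1289815
10 7222 178754 1111061
11 6221 179755 931306
12 5215 180761 750545
13 4203 181773 568772
14 3185 182791 385981
15 2161 183815 202166
16 1132 184844 17322
17 97 17322 0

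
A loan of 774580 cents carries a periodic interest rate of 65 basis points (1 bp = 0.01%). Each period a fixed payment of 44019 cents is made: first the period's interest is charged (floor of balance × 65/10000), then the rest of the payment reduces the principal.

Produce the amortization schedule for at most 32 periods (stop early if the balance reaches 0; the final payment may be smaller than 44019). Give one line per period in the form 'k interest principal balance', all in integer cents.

1 5034 38985 735595
2 4781 39238 696357
3 4526 39493 656864
4 4269 39750 617114
5 4011 40008 577106
6 3751 40268 536838
7 3489 40530 496308
8 3226 40793 455515
9 2960 41059 414456
10 2693 41326 373130
11 2425 41594 331536
12 2154 41865 289671
13 1882 42137 247534
14 1608 42411 205123
15 1333 42686 162437
16 1055 42964 119473
17 776 43243 76230
18 495 43524 32706
19 212 32706 0

1. interest=⌊774580·65/10000⌋=5034; principal=44019-5034=38985; balance=774580-38985=735595
2. interest=⌊735595·65/10000⌋=4781; principal=44019-4781=39238; balance=735595-39238=696357
3. interest=⌊696357·65/10000⌋=4526; principal=44019-4526=39493; balance=696357-39493=656864
4. interest=⌊656864·65/10000⌋=4269; principal=44019-4269=39750; balance=656864-39750=617114
5. interest=⌊617114·65/10000⌋=4011; principal=44019-4011=40008; balance=617114-40008=577106
6. interest=⌊577106·65/10000⌋=3751; principal=44019-3751=40268; balance=577106-40268=536838
7. interest=⌊536838·65/10000⌋=3489; principal=44019-3489=40530; balance=536838-40530=496308
8. interest=⌊496308·65/10000⌋=3226; principal=44019-3226=40793; balance=496308-40793=455515
9. interest=⌊455515·65/10000⌋=2960; principal=44019-2960=41059; balance=455515-41059=414456
10. interest=⌊414456·65/10000⌋=2693; principal=44019-2693=41326; balance=414456-41326=373130
11. interest=⌊373130·65/10000⌋=2425; principal=44019-2425=41594; balance=373130-41594=331536
12. interest=⌊331536·65/10000⌋=2154; principal=44019-2154=41865; balance=331536-41865=289671
13. interest=⌊289671·65/10000⌋=1882; principal=44019-1882=42137; balance=289671-42137=247534
14. interest=⌊247534·65/10000⌋=1608; principal=44019-1608=42411; balance=247534-42411=205123
15. interest=⌊205123·65/10000⌋=1333; principal=44019-1333=42686; balance=205123-42686=162437
16. interest=⌊162437·65/10000⌋=1055; principal=44019-1055=42964; balance=162437-42964=119473
17. interest=⌊119473·65/10000⌋=776; principal=44019-776=43243; balance=119473-43243=76230
18. interest=⌊76230·65/10000⌋=495; principal=44019-495=43524; balance=76230-43524=32706
19. interest=⌊32706·65/10000⌋=212; principal=min(44019-212,32706)=32706; balance=32706-32706=0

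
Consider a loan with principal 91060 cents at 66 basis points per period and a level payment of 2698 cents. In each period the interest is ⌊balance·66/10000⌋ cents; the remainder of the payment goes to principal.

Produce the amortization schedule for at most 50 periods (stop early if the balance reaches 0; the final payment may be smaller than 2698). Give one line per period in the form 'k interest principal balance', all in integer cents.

1. interest=⌊91060·66/10000⌋=600; principal=2698-600=2098; balance=91060-2098=88962
2. interest=⌊88962·66/10000⌋=587; principal=2698-587=2111; balance=88962-2111=86851
3. interest=⌊86851·66/10000⌋=573; principal=2698-573=2125; balance=86851-2125=84726
4. interest=⌊84726·66/10000⌋=559; principal=2698-559=2139; balance=84726-2139=82587
5. interest=⌊82587·66/10000⌋=545; principal=2698-545=2153; balance=82587-2153=80434
6. interest=⌊80434·66/10000⌋=530; principal=2698-530=2168; balance=80434-2168=78266
7. interest=⌊78266·66/10000⌋=516; principal=2698-516=2182; balance=78266-2182=76084
8. interest=⌊76084·66/10000⌋=502; principal=2698-502=2196; balance=76084-2196=73888
9. interest=⌊73888·66/10000⌋=487; principal=2698-487=2211; balance=73888-2211=71677
10. interest=⌊71677·66/10000⌋=473; principal=2698-473=2225; balance=71677-2225=69452
11. interest=⌊69452·66/10000⌋=458; principal=2698-458=2240; balance=69452-2240=67212
12. interest=⌊67212·66/10000⌋=443; principal=2698-443=2255; balance=67212-2255=64957
13. interest=⌊64957·66/10000⌋=428; principal=2698-428=2270; balance=64957-2270=62687
14. interest=⌊62687·66/10000⌋=413; principal=2698-413=2285; balance=62687-2285=60402
15. interest=⌊60402·66/10000⌋=398; principal=2698-398=2300; balance=60402-2300=58102
16. interest=⌊58102·66/10000⌋=383; principal=2698-383=2315; balance=58102-2315=55787
17. interest=⌊55787·66/10000⌋=368; principal=2698-368=2330; balance=55787-2330=53457
18. interest=⌊53457·66/10000⌋=352; principal=2698-352=2346; balance=53457-2346=51111
19. interest=⌊51111·66/10000⌋=337; principal=2698-337=2361; balance=51111-2361=48750
20. interest=⌊48750·66/10000⌋=321; principal=2698-321=2377; balance=48750-2377=46373
21. interest=⌊46373·66/10000⌋=306; principal=2698-306=2392; balance=46373-2392=43981
22. interest=⌊43981·66/10000⌋=290; principal=2698-290=2408; balance=43981-2408=41573
23. interest=⌊41573·66/10000⌋=274; principal=2698-274=2424; balance=41573-2424=39149
24. interest=⌊39149·66/10000⌋=258; principal=2698-258=2440; balance=39149-2440=36709
25. interest=⌊36709·66/10000⌋=242; principal=2698-242=2456; balance=36709-2456=34253
26. interest=⌊34253·66/10000⌋=226; principal=2698-226=2472; balance=34253-2472=31781
27. interest=⌊31781·66/10000⌋=209; principal=2698-209=2489; balance=31781-2489=29292
28. interest=⌊29292·66/10000⌋=193; principal=2698-193=2505; balance=29292-2505=26787
29. interest=⌊26787·66/10000⌋=176; principal=2698-176=2522; balance=26787-2522=24265
30. interest=⌊24265·66/10000⌋=160; principal=2698-160=2538; balance=24265-2538=21727
31. interest=⌊21727·66/10000⌋=143; principal=2698-143=2555; balance=21727-2555=19172
32. interest=⌊19172·66/10000⌋=126; principal=2698-126=2572; balance=19172-2572=16600
33. interest=⌊16600·66/10000⌋=109; principal=2698-109=2589; balance=16600-2589=14011
34. interest=⌊14011·66/10000⌋=92; principal=2698-92=2606; balance=14011-2606=11405
35. interest=⌊11405·66/10000⌋=75; principal=2698-75=2623; balance=11405-2623=8782
36. interest=⌊8782·66/10000⌋=57; principal=2698-57=2641; balance=8782-2641=6141
37. interest=⌊6141·66/10000⌋=40; principal=2698-40=2658; balance=6141-2658=3483
38. interest=⌊3483·66/10000⌋=22; principal=2698-22=2676; balance=3483-2676=807
39. interest=⌊807·66/10000⌋=5; principal=min(2698-5,807)=807; balance=807-807=0

1 600 2098 88962
2 587 2111 86851
3 573 2125 84726
4 559 2139 82587
5 545 2153 80434
6 530 2168 78266
7 516 2182 76084
8 502 2196 73888
9 487 2211 71677
10 473 2225 69452
11 458 2240 67212
12 443 2255 64957
13 428 2270 62687
14 413 2285 60402
15 398 2300 58102
16 383 2315 55787
17 368 2330 53457
18 352 2346 51111
19 337 2361 48750
20 321 2377 46373
21 306 2392 43981
22 290 2408 41573
23 274 2424 39149
24 258 2440 36709
25 242 2456 34253
26 226 2472 31781
27 209 2489 29292
28 193 2505 26787
29 176 2522 24265
30 160 2538 21727
31 143 2555 19172
32 126 2572 16600
33 109 2589 14011
34 92 2606 11405
35 75 2623 8782
36 57 2641 6141
37 40 2658 3483
38 22 2676 807
39 5 807 0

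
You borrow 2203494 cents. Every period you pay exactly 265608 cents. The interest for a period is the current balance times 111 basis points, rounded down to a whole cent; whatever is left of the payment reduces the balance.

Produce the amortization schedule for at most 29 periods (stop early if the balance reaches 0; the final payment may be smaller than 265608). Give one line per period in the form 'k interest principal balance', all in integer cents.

1. interest=⌊2203494·111/10000⌋=24458; principal=265608-24458=241150; balance=2203494-241150=1962344
2. interest=⌊1962344·111/10000⌋=21782; principal=265608-21782=243826; balance=1962344-243826=1718518
3. interest=⌊1718518·111/10000⌋=19075; principal=265608-19075=246533; balance=1718518-246533=1471985
4. interest=⌊1471985·111/10000⌋=16339; principal=265608-16339=249269; balance=1471985-249269=1222716
5. interest=⌊1222716·111/10000⌋=13572; principal=265608-13572=252036; balance=1222716-252036=970680
6. interest=⌊970680·111/10000⌋=10774; principal=265608-10774=254834; balance=970680-254834=715846
7. interest=⌊715846·111/10000⌋=7945; principal=265608-7945=257663; balance=715846-257663=458183
8. interest=⌊458183·111/10000⌋=5085; principal=265608-5085=260523; balance=458183-260523=197660
9. interest=⌊197660·111/10000⌋=2194; principal=min(265608-2194,197660)=197660; balance=197660-197660=0

1 24458 241150 1962344
2 21782 243826 1718518
3 19075 246533 1471985
4 16339 249269 1222716
5 13572 252036 970680
6 10774 254834 715846
7 7945 257663 458183
8 5085 260523 197660
9 2194 197660 0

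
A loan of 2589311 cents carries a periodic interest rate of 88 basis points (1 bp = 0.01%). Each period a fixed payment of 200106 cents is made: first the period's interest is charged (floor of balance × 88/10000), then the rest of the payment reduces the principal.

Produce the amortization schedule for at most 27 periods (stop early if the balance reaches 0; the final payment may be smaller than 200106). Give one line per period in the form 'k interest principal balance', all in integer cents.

1 22785 177321 2411990
2 21225 178881 2233109
3 19651 180455 2052654
4 18063 182043 1870611
5 16461 183645 1686966
6 14845 185261 1501705
7 13215 186891 1314814
8 11570 188536 1126278
9 9911 190195 936083
10 8237 191869 744214
11 6549 193557 550657
12 4845 195261 355396
13 3127 196979 158417
14 1394 158417 0

1. interest=⌊2589311·88/10000⌋=22785; principal=200106-22785=177321; balance=2589311-177321=2411990
2. interest=⌊2411990·88/10000⌋=21225; principal=200106-21225=178881; balance=2411990-178881=2233109
3. interest=⌊2233109·88/10000⌋=19651; principal=200106-19651=180455; balance=2233109-180455=2052654
4. interest=⌊2052654·88/10000⌋=18063; principal=200106-18063=182043; balance=2052654-182043=1870611
5. interest=⌊1870611·88/10000⌋=16461; principal=200106-16461=183645; balance=1870611-183645=1686966
6. interest=⌊1686966·88/10000⌋=14845; principal=200106-14845=185261; balance=1686966-185261=1501705
7. interest=⌊1501705·88/10000⌋=13215; principal=200106-13215=186891; balance=1501705-186891=1314814
8. interest=⌊1314814·88/10000⌋=11570; principal=200106-11570=188536; balance=1314814-188536=1126278
9. interest=⌊1126278·88/10000⌋=9911; principal=200106-9911=190195; balance=1126278-190195=936083
10. interest=⌊936083·88/10000⌋=8237; principal=200106-8237=191869; balance=936083-191869=744214
11. interest=⌊744214·88/10000⌋=6549; principal=200106-6549=193557; balance=744214-193557=550657
12. interest=⌊550657·88/10000⌋=4845; principal=200106-4845=195261; balance=550657-195261=355396
13. interest=⌊355396·88/10000⌋=3127; principal=200106-3127=196979; balance=355396-196979=158417
14. interest=⌊158417·88/10000⌋=1394; principal=min(200106-1394,158417)=158417; balance=158417-158417=0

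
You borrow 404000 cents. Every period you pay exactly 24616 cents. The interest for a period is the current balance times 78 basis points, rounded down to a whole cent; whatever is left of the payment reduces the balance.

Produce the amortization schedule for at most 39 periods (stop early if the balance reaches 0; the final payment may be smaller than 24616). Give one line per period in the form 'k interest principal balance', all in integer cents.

1. interest=⌊404000·78/10000⌋=3151; principal=24616-3151=21465; balance=404000-21465=382535
2. interest=⌊382535·78/10000⌋=2983; principal=24616-2983=21633; balance=382535-21633=360902
3. interest=⌊360902·78/10000⌋=2815; principal=24616-2815=21801; balance=360902-21801=339101
4. interest=⌊339101·78/10000⌋=2644; principal=24616-2644=21972; balance=339101-21972=317129
5. interest=⌊317129·78/10000⌋=2473; principal=24616-2473=22143; balance=317129-22143=294986
6. interest=⌊294986·78/10000⌋=2300; principal=24616-2300=22316; balance=294986-22316=272670
7. interest=⌊272670·78/10000⌋=2126; principal=24616-2126=22490; balance=272670-22490=250180
8. interest=⌊250180·78/10000⌋=1951; principal=24616-1951=22665; balance=250180-22665=227515
9. interest=⌊227515·78/10000⌋=1774; principal=24616-1774=22842; balance=227515-22842=204673
10. interest=⌊204673·78/10000⌋=1596; principal=24616-1596=23020; balance=204673-23020=181653
11. interest=⌊181653·78/10000⌋=1416; principal=24616-1416=23200; balance=181653-23200=158453
12. interest=⌊158453·78/10000⌋=1235; principal=24616-1235=23381; balance=158453-23381=135072
13. interest=⌊135072·78/10000⌋=1053; principal=24616-1053=23563; balance=135072-23563=111509
14. interest=⌊111509·78/10000⌋=869; principal=24616-869=23747; balance=111509-23747=87762
15. interest=⌊87762·78/10000⌋=684; principal=24616-684=23932; balance=87762-23932=63830
16. interest=⌊63830·78/10000⌋=497; principal=24616-497=24119; balance=63830-24119=39711
17. interest=⌊39711·78/10000⌋=309; principal=24616-309=24307; balance=39711-24307=15404
18. interest=⌊15404·78/10000⌋=120; principal=min(24616-120,15404)=15404; balance=15404-15404=0

1 3151 21465 382535
2 2983 21633 360902
3 2815 21801 339101
4 2644 21972 317129
5 2473 22143 294986
6 2300 22316 272670
7 2126 22490 250180
8 1951 22665 227515
9 1774 22842 204673
10 1596 23020 181653
11 1416 23200 158453
12 1235 23381 135072
13 1053 23563 111509
14 869 23747 87762
15 684 23932 63830
16 497 24119 39711
17 309 24307 15404
18 120 15404 0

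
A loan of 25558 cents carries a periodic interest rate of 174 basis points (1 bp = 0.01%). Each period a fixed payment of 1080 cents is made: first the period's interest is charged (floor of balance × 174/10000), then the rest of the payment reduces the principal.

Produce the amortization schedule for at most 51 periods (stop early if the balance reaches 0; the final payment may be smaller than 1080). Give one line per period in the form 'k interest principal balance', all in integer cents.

1 444 636 24922
2 433 647 24275
3 422 658 23617
4 410 670 22947
5 399 681 22266
6 387 693 21573
7 375 705 20868
8 363 717 20151
9 350 730 19421
10 337 743 18678
11 324 756 17922
12 311 769 17153
13 298 782 16371
14 284 796 15575
15 271 809 14766
16 256 824 13942
17 242 838 13104
18 228 852 12252
19 213 867 11385
20 198 882 10503
21 182 898 9605
22 167 913 8692
23 151 929 7763
24 135 945 6818
25 118 962 5856
26 101 979 4877
27 84 996 3881
28 67 1013 2868
29 49 1031 1837
30 31 1049 788
31 13 788 0

1. interest=⌊25558·174/10000⌋=444; principal=1080-444=636; balance=25558-636=24922
2. interest=⌊24922·174/10000⌋=433; principal=1080-433=647; balance=24922-647=24275
3. interest=⌊24275·174/10000⌋=422; principal=1080-422=658; balance=24275-658=23617
4. interest=⌊23617·174/10000⌋=410; principal=1080-410=670; balance=23617-670=22947
5. interest=⌊22947·174/10000⌋=399; principal=1080-399=681; balance=22947-681=22266
6. interest=⌊22266·174/10000⌋=387; principal=1080-387=693; balance=22266-693=21573
7. interest=⌊21573·174/10000⌋=375; principal=1080-375=705; balance=21573-705=20868
8. interest=⌊20868·174/10000⌋=363; principal=1080-363=717; balance=20868-717=20151
9. interest=⌊20151·174/10000⌋=350; principal=1080-350=730; balance=20151-730=19421
10. interest=⌊19421·174/10000⌋=337; principal=1080-337=743; balance=19421-743=18678
11. interest=⌊18678·174/10000⌋=324; principal=1080-324=756; balance=18678-756=17922
12. interest=⌊17922·174/10000⌋=311; principal=1080-311=769; balance=17922-769=17153
13. interest=⌊17153·174/10000⌋=298; principal=1080-298=782; balance=17153-782=16371
14. interest=⌊16371·174/10000⌋=284; principal=1080-284=796; balance=16371-796=15575
15. interest=⌊15575·174/10000⌋=271; principal=1080-271=809; balance=15575-809=14766
16. interest=⌊14766·174/10000⌋=256; principal=1080-256=824; balance=14766-824=13942
17. interest=⌊13942·174/10000⌋=242; principal=1080-242=838; balance=13942-838=13104
18. interest=⌊13104·174/10000⌋=228; principal=1080-228=852; balance=13104-852=12252
19. interest=⌊12252·174/10000⌋=213; principal=1080-213=867; balance=12252-867=11385
20. interest=⌊11385·174/10000⌋=198; principal=1080-198=882; balance=11385-882=10503
21. interest=⌊10503·174/10000⌋=182; principal=1080-182=898; balance=10503-898=9605
22. interest=⌊9605·174/10000⌋=167; principal=1080-167=913; balance=9605-913=8692
23. interest=⌊8692·174/10000⌋=151; principal=1080-151=929; balance=8692-929=7763
24. interest=⌊7763·174/10000⌋=135; principal=1080-135=945; balance=7763-945=6818
25. interest=⌊6818·174/10000⌋=118; principal=1080-118=962; balance=6818-962=5856
26. interest=⌊5856·174/10000⌋=101; principal=1080-101=979; balance=5856-979=4877
27. interest=⌊4877·174/10000⌋=84; principal=1080-84=996; balance=4877-996=3881
28. interest=⌊3881·174/10000⌋=67; principal=1080-67=1013; balance=3881-1013=2868
29. interest=⌊2868·174/10000⌋=49; principal=1080-49=1031; balance=2868-1031=1837
30. interest=⌊1837·174/10000⌋=31; principal=1080-31=1049; balance=1837-1049=788
31. interest=⌊788·174/10000⌋=13; principal=min(1080-13,788)=788; balance=788-788=0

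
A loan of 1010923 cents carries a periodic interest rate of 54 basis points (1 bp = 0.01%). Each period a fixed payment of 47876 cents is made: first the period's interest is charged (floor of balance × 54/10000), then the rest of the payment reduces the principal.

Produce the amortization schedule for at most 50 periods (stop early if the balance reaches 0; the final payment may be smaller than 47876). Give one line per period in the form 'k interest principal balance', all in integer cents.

1 5458 42418 968505
2 5229 42647 925858
3 4999 42877 882981
4 4768 43108 839873
5 4535 43341 796532
6 4301 43575 752957
7 4065 43811 709146
8 3829 44047 665099
9 3591 44285 620814
10 3352 44524 576290
11 3111 44765 531525
12 2870 45006 486519
13 2627 45249 441270
14 2382 45494 395776
15 2137 45739 350037
16 1890 45986 304051
17 1641 46235 257816
18 1392 46484 211332
19 1141 46735 164597
20 888 46988 117609
21 635 47241 70368
22 379 47497 22871
23 123 22871 0

1. interest=⌊1010923·54/10000⌋=5458; principal=47876-5458=42418; balance=1010923-42418=968505
2. interest=⌊968505·54/10000⌋=5229; principal=47876-5229=42647; balance=968505-42647=925858
3. interest=⌊925858·54/10000⌋=4999; principal=47876-4999=42877; balance=925858-42877=882981
4. interest=⌊882981·54/10000⌋=4768; principal=47876-4768=43108; balance=882981-43108=839873
5. interest=⌊839873·54/10000⌋=4535; principal=47876-4535=43341; balance=839873-43341=796532
6. interest=⌊796532·54/10000⌋=4301; principal=47876-4301=43575; balance=796532-43575=752957
7. interest=⌊752957·54/10000⌋=4065; principal=47876-4065=43811; balance=752957-43811=709146
8. interest=⌊709146·54/10000⌋=3829; principal=47876-3829=44047; balance=709146-44047=665099
9. interest=⌊665099·54/10000⌋=3591; principal=47876-3591=44285; balance=665099-44285=620814
10. interest=⌊620814·54/10000⌋=3352; principal=47876-3352=44524; balance=620814-44524=576290
11. interest=⌊576290·54/10000⌋=3111; principal=47876-3111=44765; balance=576290-44765=531525
12. interest=⌊531525·54/10000⌋=2870; principal=47876-2870=45006; balance=531525-45006=486519
13. interest=⌊486519·54/10000⌋=2627; principal=47876-2627=45249; balance=486519-45249=441270
14. interest=⌊441270·54/10000⌋=2382; principal=47876-2382=45494; balance=441270-45494=395776
15. interest=⌊395776·54/10000⌋=2137; principal=47876-2137=45739; balance=395776-45739=350037
16. interest=⌊350037·54/10000⌋=1890; principal=47876-1890=45986; balance=350037-45986=304051
17. interest=⌊304051·54/10000⌋=1641; principal=47876-1641=46235; balance=304051-46235=257816
18. interest=⌊257816·54/10000⌋=1392; principal=47876-1392=46484; balance=257816-46484=211332
19. interest=⌊211332·54/10000⌋=1141; principal=47876-1141=46735; balance=211332-46735=164597
20. interest=⌊164597·54/10000⌋=888; principal=47876-888=46988; balance=164597-46988=117609
21. interest=⌊117609·54/10000⌋=635; principal=47876-635=47241; balance=117609-47241=70368
22. interest=⌊70368·54/10000⌋=379; principal=47876-379=47497; balance=70368-47497=22871
23. interest=⌊22871·54/10000⌋=123; principal=min(47876-123,22871)=22871; balance=22871-22871=0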